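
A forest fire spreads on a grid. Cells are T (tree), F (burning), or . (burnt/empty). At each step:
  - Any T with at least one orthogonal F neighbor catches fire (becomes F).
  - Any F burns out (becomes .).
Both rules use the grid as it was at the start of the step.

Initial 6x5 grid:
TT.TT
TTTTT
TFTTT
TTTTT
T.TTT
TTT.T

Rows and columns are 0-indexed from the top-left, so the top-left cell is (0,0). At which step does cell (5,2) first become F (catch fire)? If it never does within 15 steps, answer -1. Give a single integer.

Step 1: cell (5,2)='T' (+4 fires, +1 burnt)
Step 2: cell (5,2)='T' (+6 fires, +4 burnt)
Step 3: cell (5,2)='T' (+6 fires, +6 burnt)
Step 4: cell (5,2)='F' (+6 fires, +6 burnt)
  -> target ignites at step 4
Step 5: cell (5,2)='.' (+3 fires, +6 burnt)
Step 6: cell (5,2)='.' (+1 fires, +3 burnt)
Step 7: cell (5,2)='.' (+0 fires, +1 burnt)
  fire out at step 7

4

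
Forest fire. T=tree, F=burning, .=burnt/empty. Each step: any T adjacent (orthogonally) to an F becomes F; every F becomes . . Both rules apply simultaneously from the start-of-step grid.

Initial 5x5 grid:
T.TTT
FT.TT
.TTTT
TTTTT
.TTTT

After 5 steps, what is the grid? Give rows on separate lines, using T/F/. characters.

Step 1: 2 trees catch fire, 1 burn out
  F.TTT
  .F.TT
  .TTTT
  TTTTT
  .TTTT
Step 2: 1 trees catch fire, 2 burn out
  ..TTT
  ...TT
  .FTTT
  TTTTT
  .TTTT
Step 3: 2 trees catch fire, 1 burn out
  ..TTT
  ...TT
  ..FTT
  TFTTT
  .TTTT
Step 4: 4 trees catch fire, 2 burn out
  ..TTT
  ...TT
  ...FT
  F.FTT
  .FTTT
Step 5: 4 trees catch fire, 4 burn out
  ..TTT
  ...FT
  ....F
  ...FT
  ..FTT

..TTT
...FT
....F
...FT
..FTT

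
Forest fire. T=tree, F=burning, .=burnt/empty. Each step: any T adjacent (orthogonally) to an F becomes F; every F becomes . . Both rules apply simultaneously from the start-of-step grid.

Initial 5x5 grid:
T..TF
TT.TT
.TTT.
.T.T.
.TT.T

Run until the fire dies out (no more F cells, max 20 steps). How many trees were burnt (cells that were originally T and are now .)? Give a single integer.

Answer: 13

Derivation:
Step 1: +2 fires, +1 burnt (F count now 2)
Step 2: +1 fires, +2 burnt (F count now 1)
Step 3: +1 fires, +1 burnt (F count now 1)
Step 4: +2 fires, +1 burnt (F count now 2)
Step 5: +1 fires, +2 burnt (F count now 1)
Step 6: +2 fires, +1 burnt (F count now 2)
Step 7: +2 fires, +2 burnt (F count now 2)
Step 8: +2 fires, +2 burnt (F count now 2)
Step 9: +0 fires, +2 burnt (F count now 0)
Fire out after step 9
Initially T: 14, now '.': 24
Total burnt (originally-T cells now '.'): 13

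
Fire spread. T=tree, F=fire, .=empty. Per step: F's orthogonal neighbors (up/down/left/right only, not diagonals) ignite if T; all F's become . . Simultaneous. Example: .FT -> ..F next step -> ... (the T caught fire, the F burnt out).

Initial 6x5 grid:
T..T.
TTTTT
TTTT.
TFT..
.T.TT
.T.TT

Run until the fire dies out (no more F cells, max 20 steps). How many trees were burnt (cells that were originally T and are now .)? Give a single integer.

Step 1: +4 fires, +1 burnt (F count now 4)
Step 2: +4 fires, +4 burnt (F count now 4)
Step 3: +3 fires, +4 burnt (F count now 3)
Step 4: +2 fires, +3 burnt (F count now 2)
Step 5: +2 fires, +2 burnt (F count now 2)
Step 6: +0 fires, +2 burnt (F count now 0)
Fire out after step 6
Initially T: 19, now '.': 26
Total burnt (originally-T cells now '.'): 15

Answer: 15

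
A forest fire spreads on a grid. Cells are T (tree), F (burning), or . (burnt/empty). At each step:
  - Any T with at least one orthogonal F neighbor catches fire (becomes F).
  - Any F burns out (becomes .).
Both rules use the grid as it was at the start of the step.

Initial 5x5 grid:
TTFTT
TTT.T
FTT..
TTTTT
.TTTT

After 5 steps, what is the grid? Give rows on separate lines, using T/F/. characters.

Step 1: 6 trees catch fire, 2 burn out
  TF.FT
  FTF.T
  .FT..
  FTTTT
  .TTTT
Step 2: 5 trees catch fire, 6 burn out
  F...F
  .F..T
  ..F..
  .FTTT
  .TTTT
Step 3: 3 trees catch fire, 5 burn out
  .....
  ....F
  .....
  ..FTT
  .FTTT
Step 4: 2 trees catch fire, 3 burn out
  .....
  .....
  .....
  ...FT
  ..FTT
Step 5: 2 trees catch fire, 2 burn out
  .....
  .....
  .....
  ....F
  ...FT

.....
.....
.....
....F
...FT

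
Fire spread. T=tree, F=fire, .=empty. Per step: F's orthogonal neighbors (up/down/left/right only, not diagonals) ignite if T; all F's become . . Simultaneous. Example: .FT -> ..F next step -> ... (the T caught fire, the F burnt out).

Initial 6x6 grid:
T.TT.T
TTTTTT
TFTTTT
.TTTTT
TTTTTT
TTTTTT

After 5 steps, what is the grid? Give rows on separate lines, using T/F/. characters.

Step 1: 4 trees catch fire, 1 burn out
  T.TT.T
  TFTTTT
  F.FTTT
  .FTTTT
  TTTTTT
  TTTTTT
Step 2: 5 trees catch fire, 4 burn out
  T.TT.T
  F.FTTT
  ...FTT
  ..FTTT
  TFTTTT
  TTTTTT
Step 3: 8 trees catch fire, 5 burn out
  F.FT.T
  ...FTT
  ....FT
  ...FTT
  F.FTTT
  TFTTTT
Step 4: 7 trees catch fire, 8 burn out
  ...F.T
  ....FT
  .....F
  ....FT
  ...FTT
  F.FTTT
Step 5: 4 trees catch fire, 7 burn out
  .....T
  .....F
  ......
  .....F
  ....FT
  ...FTT

.....T
.....F
......
.....F
....FT
...FTT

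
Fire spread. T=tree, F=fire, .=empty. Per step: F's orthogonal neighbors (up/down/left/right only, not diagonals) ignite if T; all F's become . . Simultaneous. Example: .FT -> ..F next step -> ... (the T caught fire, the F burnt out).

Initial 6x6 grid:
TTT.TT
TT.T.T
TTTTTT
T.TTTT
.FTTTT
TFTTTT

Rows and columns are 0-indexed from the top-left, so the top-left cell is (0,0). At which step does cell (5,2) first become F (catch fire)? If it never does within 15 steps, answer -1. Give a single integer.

Step 1: cell (5,2)='F' (+3 fires, +2 burnt)
  -> target ignites at step 1
Step 2: cell (5,2)='.' (+3 fires, +3 burnt)
Step 3: cell (5,2)='.' (+4 fires, +3 burnt)
Step 4: cell (5,2)='.' (+5 fires, +4 burnt)
Step 5: cell (5,2)='.' (+5 fires, +5 burnt)
Step 6: cell (5,2)='.' (+4 fires, +5 burnt)
Step 7: cell (5,2)='.' (+3 fires, +4 burnt)
Step 8: cell (5,2)='.' (+1 fires, +3 burnt)
Step 9: cell (5,2)='.' (+1 fires, +1 burnt)
Step 10: cell (5,2)='.' (+0 fires, +1 burnt)
  fire out at step 10

1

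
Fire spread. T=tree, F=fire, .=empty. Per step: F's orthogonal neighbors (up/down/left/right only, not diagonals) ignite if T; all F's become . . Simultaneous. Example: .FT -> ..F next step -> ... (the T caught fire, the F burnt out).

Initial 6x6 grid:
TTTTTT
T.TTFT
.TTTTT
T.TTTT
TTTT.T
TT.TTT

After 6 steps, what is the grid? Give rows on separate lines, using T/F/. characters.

Step 1: 4 trees catch fire, 1 burn out
  TTTTFT
  T.TF.F
  .TTTFT
  T.TTTT
  TTTT.T
  TT.TTT
Step 2: 6 trees catch fire, 4 burn out
  TTTF.F
  T.F...
  .TTF.F
  T.TTFT
  TTTT.T
  TT.TTT
Step 3: 4 trees catch fire, 6 burn out
  TTF...
  T.....
  .TF...
  T.TF.F
  TTTT.T
  TT.TTT
Step 4: 5 trees catch fire, 4 burn out
  TF....
  T.....
  .F....
  T.F...
  TTTF.F
  TT.TTT
Step 5: 4 trees catch fire, 5 burn out
  F.....
  T.....
  ......
  T.....
  TTF...
  TT.FTF
Step 6: 3 trees catch fire, 4 burn out
  ......
  F.....
  ......
  T.....
  TF....
  TT..F.

......
F.....
......
T.....
TF....
TT..F.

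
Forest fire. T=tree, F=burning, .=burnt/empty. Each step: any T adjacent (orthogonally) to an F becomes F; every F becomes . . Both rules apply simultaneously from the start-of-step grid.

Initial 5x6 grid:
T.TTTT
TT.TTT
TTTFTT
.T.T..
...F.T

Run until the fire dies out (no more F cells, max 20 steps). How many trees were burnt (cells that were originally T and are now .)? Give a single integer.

Answer: 17

Derivation:
Step 1: +4 fires, +2 burnt (F count now 4)
Step 2: +4 fires, +4 burnt (F count now 4)
Step 3: +6 fires, +4 burnt (F count now 6)
Step 4: +2 fires, +6 burnt (F count now 2)
Step 5: +1 fires, +2 burnt (F count now 1)
Step 6: +0 fires, +1 burnt (F count now 0)
Fire out after step 6
Initially T: 18, now '.': 29
Total burnt (originally-T cells now '.'): 17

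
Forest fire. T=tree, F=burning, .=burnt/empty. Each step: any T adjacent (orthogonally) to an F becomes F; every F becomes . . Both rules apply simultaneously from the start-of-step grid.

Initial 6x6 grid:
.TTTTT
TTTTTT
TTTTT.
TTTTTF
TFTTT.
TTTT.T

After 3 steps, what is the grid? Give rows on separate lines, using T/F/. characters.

Step 1: 5 trees catch fire, 2 burn out
  .TTTTT
  TTTTTT
  TTTTT.
  TFTTF.
  F.FTT.
  TFTT.T
Step 2: 9 trees catch fire, 5 burn out
  .TTTTT
  TTTTTT
  TFTTF.
  F.FF..
  ...FF.
  F.FT.T
Step 3: 6 trees catch fire, 9 burn out
  .TTTTT
  TFTTFT
  F.FF..
  ......
  ......
  ...F.T

.TTTTT
TFTTFT
F.FF..
......
......
...F.T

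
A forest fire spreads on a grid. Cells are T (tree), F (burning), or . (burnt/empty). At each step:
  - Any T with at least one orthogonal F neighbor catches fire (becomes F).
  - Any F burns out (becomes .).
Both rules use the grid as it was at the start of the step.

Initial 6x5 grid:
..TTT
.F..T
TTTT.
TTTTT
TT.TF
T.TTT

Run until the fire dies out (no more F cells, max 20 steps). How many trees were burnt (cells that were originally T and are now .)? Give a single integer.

Step 1: +4 fires, +2 burnt (F count now 4)
Step 2: +5 fires, +4 burnt (F count now 5)
Step 3: +5 fires, +5 burnt (F count now 5)
Step 4: +1 fires, +5 burnt (F count now 1)
Step 5: +1 fires, +1 burnt (F count now 1)
Step 6: +0 fires, +1 burnt (F count now 0)
Fire out after step 6
Initially T: 20, now '.': 26
Total burnt (originally-T cells now '.'): 16

Answer: 16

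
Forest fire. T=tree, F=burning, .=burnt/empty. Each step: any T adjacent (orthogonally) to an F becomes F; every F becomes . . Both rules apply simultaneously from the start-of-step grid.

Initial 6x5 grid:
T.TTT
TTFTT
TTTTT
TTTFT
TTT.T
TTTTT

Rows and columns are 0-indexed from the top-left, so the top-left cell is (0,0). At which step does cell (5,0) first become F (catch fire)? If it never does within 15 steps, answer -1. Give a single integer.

Step 1: cell (5,0)='T' (+7 fires, +2 burnt)
Step 2: cell (5,0)='T' (+8 fires, +7 burnt)
Step 3: cell (5,0)='T' (+7 fires, +8 burnt)
Step 4: cell (5,0)='T' (+3 fires, +7 burnt)
Step 5: cell (5,0)='F' (+1 fires, +3 burnt)
  -> target ignites at step 5
Step 6: cell (5,0)='.' (+0 fires, +1 burnt)
  fire out at step 6

5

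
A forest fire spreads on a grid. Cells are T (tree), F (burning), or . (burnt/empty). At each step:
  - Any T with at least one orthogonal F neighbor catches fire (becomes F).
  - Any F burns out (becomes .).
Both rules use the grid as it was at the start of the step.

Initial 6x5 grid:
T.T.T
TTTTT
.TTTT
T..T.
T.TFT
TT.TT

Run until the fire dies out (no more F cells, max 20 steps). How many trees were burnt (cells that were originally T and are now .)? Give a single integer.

Answer: 17

Derivation:
Step 1: +4 fires, +1 burnt (F count now 4)
Step 2: +2 fires, +4 burnt (F count now 2)
Step 3: +3 fires, +2 burnt (F count now 3)
Step 4: +3 fires, +3 burnt (F count now 3)
Step 5: +3 fires, +3 burnt (F count now 3)
Step 6: +1 fires, +3 burnt (F count now 1)
Step 7: +1 fires, +1 burnt (F count now 1)
Step 8: +0 fires, +1 burnt (F count now 0)
Fire out after step 8
Initially T: 21, now '.': 26
Total burnt (originally-T cells now '.'): 17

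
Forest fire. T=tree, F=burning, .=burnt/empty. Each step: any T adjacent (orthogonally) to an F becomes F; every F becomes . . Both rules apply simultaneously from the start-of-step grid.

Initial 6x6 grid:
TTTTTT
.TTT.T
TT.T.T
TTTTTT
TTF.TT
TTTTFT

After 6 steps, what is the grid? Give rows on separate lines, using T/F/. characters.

Step 1: 6 trees catch fire, 2 burn out
  TTTTTT
  .TTT.T
  TT.T.T
  TTFTTT
  TF..FT
  TTFF.F
Step 2: 6 trees catch fire, 6 burn out
  TTTTTT
  .TTT.T
  TT.T.T
  TF.FFT
  F....F
  TF....
Step 3: 5 trees catch fire, 6 burn out
  TTTTTT
  .TTT.T
  TF.F.T
  F....F
  ......
  F.....
Step 4: 4 trees catch fire, 5 burn out
  TTTTTT
  .FTF.T
  F....F
  ......
  ......
  ......
Step 5: 4 trees catch fire, 4 burn out
  TFTFTT
  ..F..F
  ......
  ......
  ......
  ......
Step 6: 4 trees catch fire, 4 burn out
  F.F.FF
  ......
  ......
  ......
  ......
  ......

F.F.FF
......
......
......
......
......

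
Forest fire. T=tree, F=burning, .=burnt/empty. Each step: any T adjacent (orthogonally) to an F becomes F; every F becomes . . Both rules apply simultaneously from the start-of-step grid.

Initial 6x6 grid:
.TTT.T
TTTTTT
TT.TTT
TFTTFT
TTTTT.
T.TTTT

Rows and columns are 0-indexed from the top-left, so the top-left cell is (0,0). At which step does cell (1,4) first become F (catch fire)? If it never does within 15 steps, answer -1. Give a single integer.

Step 1: cell (1,4)='T' (+8 fires, +2 burnt)
Step 2: cell (1,4)='F' (+9 fires, +8 burnt)
  -> target ignites at step 2
Step 3: cell (1,4)='.' (+9 fires, +9 burnt)
Step 4: cell (1,4)='.' (+3 fires, +9 burnt)
Step 5: cell (1,4)='.' (+0 fires, +3 burnt)
  fire out at step 5

2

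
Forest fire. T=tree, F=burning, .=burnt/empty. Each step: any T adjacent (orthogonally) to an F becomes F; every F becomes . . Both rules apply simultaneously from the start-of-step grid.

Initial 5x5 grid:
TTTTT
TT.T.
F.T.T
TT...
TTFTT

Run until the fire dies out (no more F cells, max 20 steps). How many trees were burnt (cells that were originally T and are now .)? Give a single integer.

Step 1: +4 fires, +2 burnt (F count now 4)
Step 2: +5 fires, +4 burnt (F count now 5)
Step 3: +1 fires, +5 burnt (F count now 1)
Step 4: +1 fires, +1 burnt (F count now 1)
Step 5: +1 fires, +1 burnt (F count now 1)
Step 6: +2 fires, +1 burnt (F count now 2)
Step 7: +0 fires, +2 burnt (F count now 0)
Fire out after step 7
Initially T: 16, now '.': 23
Total burnt (originally-T cells now '.'): 14

Answer: 14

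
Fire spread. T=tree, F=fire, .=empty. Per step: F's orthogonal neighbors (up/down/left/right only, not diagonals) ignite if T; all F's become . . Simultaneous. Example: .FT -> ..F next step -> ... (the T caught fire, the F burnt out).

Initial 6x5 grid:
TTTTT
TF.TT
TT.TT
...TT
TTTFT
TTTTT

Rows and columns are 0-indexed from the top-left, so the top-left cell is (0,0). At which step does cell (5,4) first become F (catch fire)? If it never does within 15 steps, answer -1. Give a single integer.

Step 1: cell (5,4)='T' (+7 fires, +2 burnt)
Step 2: cell (5,4)='F' (+8 fires, +7 burnt)
  -> target ignites at step 2
Step 3: cell (5,4)='.' (+5 fires, +8 burnt)
Step 4: cell (5,4)='.' (+3 fires, +5 burnt)
Step 5: cell (5,4)='.' (+0 fires, +3 burnt)
  fire out at step 5

2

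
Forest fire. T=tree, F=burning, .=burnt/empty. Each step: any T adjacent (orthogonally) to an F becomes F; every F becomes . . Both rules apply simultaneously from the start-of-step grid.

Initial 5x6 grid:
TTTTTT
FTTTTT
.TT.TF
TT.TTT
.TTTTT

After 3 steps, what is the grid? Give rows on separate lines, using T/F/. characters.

Step 1: 5 trees catch fire, 2 burn out
  FTTTTT
  .FTTTF
  .TT.F.
  TT.TTF
  .TTTTT
Step 2: 7 trees catch fire, 5 burn out
  .FTTTF
  ..FTF.
  .FT...
  TT.TF.
  .TTTTF
Step 3: 7 trees catch fire, 7 burn out
  ..FTF.
  ...F..
  ..F...
  TF.F..
  .TTTF.

..FTF.
...F..
..F...
TF.F..
.TTTF.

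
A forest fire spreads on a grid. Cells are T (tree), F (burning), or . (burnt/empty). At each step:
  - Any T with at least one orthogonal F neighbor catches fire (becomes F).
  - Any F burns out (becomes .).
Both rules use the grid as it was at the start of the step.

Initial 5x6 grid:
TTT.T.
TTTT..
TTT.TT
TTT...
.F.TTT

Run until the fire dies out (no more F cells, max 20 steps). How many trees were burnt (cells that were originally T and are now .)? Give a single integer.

Answer: 13

Derivation:
Step 1: +1 fires, +1 burnt (F count now 1)
Step 2: +3 fires, +1 burnt (F count now 3)
Step 3: +3 fires, +3 burnt (F count now 3)
Step 4: +3 fires, +3 burnt (F count now 3)
Step 5: +3 fires, +3 burnt (F count now 3)
Step 6: +0 fires, +3 burnt (F count now 0)
Fire out after step 6
Initially T: 19, now '.': 24
Total burnt (originally-T cells now '.'): 13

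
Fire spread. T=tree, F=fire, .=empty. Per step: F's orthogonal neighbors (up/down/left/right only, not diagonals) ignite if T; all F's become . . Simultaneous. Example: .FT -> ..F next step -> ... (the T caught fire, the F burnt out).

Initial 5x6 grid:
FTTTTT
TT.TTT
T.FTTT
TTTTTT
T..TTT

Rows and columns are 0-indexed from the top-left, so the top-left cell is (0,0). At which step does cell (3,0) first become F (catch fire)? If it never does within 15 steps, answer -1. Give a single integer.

Step 1: cell (3,0)='T' (+4 fires, +2 burnt)
Step 2: cell (3,0)='T' (+7 fires, +4 burnt)
Step 3: cell (3,0)='F' (+6 fires, +7 burnt)
  -> target ignites at step 3
Step 4: cell (3,0)='.' (+5 fires, +6 burnt)
Step 5: cell (3,0)='.' (+2 fires, +5 burnt)
Step 6: cell (3,0)='.' (+0 fires, +2 burnt)
  fire out at step 6

3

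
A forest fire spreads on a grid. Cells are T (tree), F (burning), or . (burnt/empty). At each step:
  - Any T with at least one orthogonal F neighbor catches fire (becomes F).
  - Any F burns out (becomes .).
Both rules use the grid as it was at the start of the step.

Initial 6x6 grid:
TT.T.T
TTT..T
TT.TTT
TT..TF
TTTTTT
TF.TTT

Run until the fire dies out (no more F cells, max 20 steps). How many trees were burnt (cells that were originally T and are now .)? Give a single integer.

Answer: 25

Derivation:
Step 1: +5 fires, +2 burnt (F count now 5)
Step 2: +7 fires, +5 burnt (F count now 7)
Step 3: +6 fires, +7 burnt (F count now 6)
Step 4: +3 fires, +6 burnt (F count now 3)
Step 5: +3 fires, +3 burnt (F count now 3)
Step 6: +1 fires, +3 burnt (F count now 1)
Step 7: +0 fires, +1 burnt (F count now 0)
Fire out after step 7
Initially T: 26, now '.': 35
Total burnt (originally-T cells now '.'): 25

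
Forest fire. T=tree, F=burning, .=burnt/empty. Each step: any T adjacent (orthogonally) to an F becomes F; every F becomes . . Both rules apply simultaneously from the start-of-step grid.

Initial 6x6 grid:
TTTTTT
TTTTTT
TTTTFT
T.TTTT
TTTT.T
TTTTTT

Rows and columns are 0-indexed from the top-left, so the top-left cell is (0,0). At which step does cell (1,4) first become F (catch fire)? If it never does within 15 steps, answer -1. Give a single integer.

Step 1: cell (1,4)='F' (+4 fires, +1 burnt)
  -> target ignites at step 1
Step 2: cell (1,4)='.' (+6 fires, +4 burnt)
Step 3: cell (1,4)='.' (+7 fires, +6 burnt)
Step 4: cell (1,4)='.' (+6 fires, +7 burnt)
Step 5: cell (1,4)='.' (+6 fires, +6 burnt)
Step 6: cell (1,4)='.' (+3 fires, +6 burnt)
Step 7: cell (1,4)='.' (+1 fires, +3 burnt)
Step 8: cell (1,4)='.' (+0 fires, +1 burnt)
  fire out at step 8

1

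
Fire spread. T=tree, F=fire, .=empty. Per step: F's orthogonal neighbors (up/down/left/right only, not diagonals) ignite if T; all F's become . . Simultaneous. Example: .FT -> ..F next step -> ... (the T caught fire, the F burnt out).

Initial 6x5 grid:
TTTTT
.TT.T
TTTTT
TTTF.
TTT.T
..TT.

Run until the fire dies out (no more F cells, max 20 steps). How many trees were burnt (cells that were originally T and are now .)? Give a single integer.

Step 1: +2 fires, +1 burnt (F count now 2)
Step 2: +4 fires, +2 burnt (F count now 4)
Step 3: +6 fires, +4 burnt (F count now 6)
Step 4: +6 fires, +6 burnt (F count now 6)
Step 5: +2 fires, +6 burnt (F count now 2)
Step 6: +1 fires, +2 burnt (F count now 1)
Step 7: +0 fires, +1 burnt (F count now 0)
Fire out after step 7
Initially T: 22, now '.': 29
Total burnt (originally-T cells now '.'): 21

Answer: 21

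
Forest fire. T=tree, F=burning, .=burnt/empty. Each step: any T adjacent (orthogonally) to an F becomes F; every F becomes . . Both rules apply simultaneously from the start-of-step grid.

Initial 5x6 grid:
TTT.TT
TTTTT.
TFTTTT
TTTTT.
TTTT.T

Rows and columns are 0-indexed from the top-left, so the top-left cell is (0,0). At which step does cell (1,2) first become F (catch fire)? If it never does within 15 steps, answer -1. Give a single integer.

Step 1: cell (1,2)='T' (+4 fires, +1 burnt)
Step 2: cell (1,2)='F' (+7 fires, +4 burnt)
  -> target ignites at step 2
Step 3: cell (1,2)='.' (+7 fires, +7 burnt)
Step 4: cell (1,2)='.' (+4 fires, +7 burnt)
Step 5: cell (1,2)='.' (+1 fires, +4 burnt)
Step 6: cell (1,2)='.' (+1 fires, +1 burnt)
Step 7: cell (1,2)='.' (+0 fires, +1 burnt)
  fire out at step 7

2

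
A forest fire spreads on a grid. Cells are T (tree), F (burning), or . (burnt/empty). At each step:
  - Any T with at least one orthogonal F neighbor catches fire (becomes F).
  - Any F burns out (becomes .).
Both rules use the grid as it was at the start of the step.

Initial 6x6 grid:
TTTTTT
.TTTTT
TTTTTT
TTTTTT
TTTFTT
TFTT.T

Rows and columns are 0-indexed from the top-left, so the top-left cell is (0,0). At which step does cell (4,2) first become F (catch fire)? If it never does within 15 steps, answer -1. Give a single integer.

Step 1: cell (4,2)='F' (+7 fires, +2 burnt)
  -> target ignites at step 1
Step 2: cell (4,2)='.' (+6 fires, +7 burnt)
Step 3: cell (4,2)='.' (+7 fires, +6 burnt)
Step 4: cell (4,2)='.' (+6 fires, +7 burnt)
Step 5: cell (4,2)='.' (+4 fires, +6 burnt)
Step 6: cell (4,2)='.' (+2 fires, +4 burnt)
Step 7: cell (4,2)='.' (+0 fires, +2 burnt)
  fire out at step 7

1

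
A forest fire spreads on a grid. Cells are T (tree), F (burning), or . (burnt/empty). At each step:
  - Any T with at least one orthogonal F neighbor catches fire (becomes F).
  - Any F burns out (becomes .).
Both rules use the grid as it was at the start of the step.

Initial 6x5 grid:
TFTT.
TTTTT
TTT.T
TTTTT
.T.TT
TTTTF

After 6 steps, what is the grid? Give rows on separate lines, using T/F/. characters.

Step 1: 5 trees catch fire, 2 burn out
  F.FT.
  TFTTT
  TTT.T
  TTTTT
  .T.TF
  TTTF.
Step 2: 7 trees catch fire, 5 burn out
  ...F.
  F.FTT
  TFT.T
  TTTTF
  .T.F.
  TTF..
Step 3: 7 trees catch fire, 7 burn out
  .....
  ...FT
  F.F.F
  TFTF.
  .T...
  TF...
Step 4: 5 trees catch fire, 7 burn out
  .....
  ....F
  .....
  F.F..
  .F...
  F....
Step 5: 0 trees catch fire, 5 burn out
  .....
  .....
  .....
  .....
  .....
  .....
Step 6: 0 trees catch fire, 0 burn out
  .....
  .....
  .....
  .....
  .....
  .....

.....
.....
.....
.....
.....
.....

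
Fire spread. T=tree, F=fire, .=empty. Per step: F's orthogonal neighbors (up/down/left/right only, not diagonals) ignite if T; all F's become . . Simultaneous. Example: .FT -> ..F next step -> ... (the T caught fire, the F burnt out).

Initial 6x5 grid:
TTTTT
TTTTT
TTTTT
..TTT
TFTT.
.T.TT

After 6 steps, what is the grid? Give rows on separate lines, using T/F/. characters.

Step 1: 3 trees catch fire, 1 burn out
  TTTTT
  TTTTT
  TTTTT
  ..TTT
  F.FT.
  .F.TT
Step 2: 2 trees catch fire, 3 burn out
  TTTTT
  TTTTT
  TTTTT
  ..FTT
  ...F.
  ...TT
Step 3: 3 trees catch fire, 2 burn out
  TTTTT
  TTTTT
  TTFTT
  ...FT
  .....
  ...FT
Step 4: 5 trees catch fire, 3 burn out
  TTTTT
  TTFTT
  TF.FT
  ....F
  .....
  ....F
Step 5: 5 trees catch fire, 5 burn out
  TTFTT
  TF.FT
  F...F
  .....
  .....
  .....
Step 6: 4 trees catch fire, 5 burn out
  TF.FT
  F...F
  .....
  .....
  .....
  .....

TF.FT
F...F
.....
.....
.....
.....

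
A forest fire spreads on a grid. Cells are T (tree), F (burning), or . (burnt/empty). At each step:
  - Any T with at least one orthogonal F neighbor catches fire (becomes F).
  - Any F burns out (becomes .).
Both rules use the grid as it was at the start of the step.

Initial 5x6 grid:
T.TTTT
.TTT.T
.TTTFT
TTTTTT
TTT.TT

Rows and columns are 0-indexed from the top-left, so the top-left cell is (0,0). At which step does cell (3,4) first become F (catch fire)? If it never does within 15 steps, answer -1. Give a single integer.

Step 1: cell (3,4)='F' (+3 fires, +1 burnt)
  -> target ignites at step 1
Step 2: cell (3,4)='.' (+6 fires, +3 burnt)
Step 3: cell (3,4)='.' (+6 fires, +6 burnt)
Step 4: cell (3,4)='.' (+5 fires, +6 burnt)
Step 5: cell (3,4)='.' (+2 fires, +5 burnt)
Step 6: cell (3,4)='.' (+1 fires, +2 burnt)
Step 7: cell (3,4)='.' (+0 fires, +1 burnt)
  fire out at step 7

1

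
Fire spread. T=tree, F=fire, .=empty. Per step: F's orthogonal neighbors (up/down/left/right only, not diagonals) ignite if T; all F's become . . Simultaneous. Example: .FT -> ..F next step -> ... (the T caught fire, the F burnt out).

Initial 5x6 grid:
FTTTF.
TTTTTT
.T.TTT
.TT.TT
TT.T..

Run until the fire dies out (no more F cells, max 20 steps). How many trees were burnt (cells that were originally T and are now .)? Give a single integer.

Answer: 19

Derivation:
Step 1: +4 fires, +2 burnt (F count now 4)
Step 2: +5 fires, +4 burnt (F count now 5)
Step 3: +5 fires, +5 burnt (F count now 5)
Step 4: +2 fires, +5 burnt (F count now 2)
Step 5: +2 fires, +2 burnt (F count now 2)
Step 6: +1 fires, +2 burnt (F count now 1)
Step 7: +0 fires, +1 burnt (F count now 0)
Fire out after step 7
Initially T: 20, now '.': 29
Total burnt (originally-T cells now '.'): 19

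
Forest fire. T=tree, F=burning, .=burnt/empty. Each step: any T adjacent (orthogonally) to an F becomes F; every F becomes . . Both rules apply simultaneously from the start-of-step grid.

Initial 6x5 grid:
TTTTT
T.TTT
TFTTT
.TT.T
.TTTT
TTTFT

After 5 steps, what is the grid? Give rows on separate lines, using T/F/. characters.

Step 1: 6 trees catch fire, 2 burn out
  TTTTT
  T.TTT
  F.FTT
  .FT.T
  .TTFT
  TTF.F
Step 2: 8 trees catch fire, 6 burn out
  TTTTT
  F.FTT
  ...FT
  ..F.T
  .FF.F
  TF...
Step 3: 6 trees catch fire, 8 burn out
  FTFTT
  ...FT
  ....F
  ....F
  .....
  F....
Step 4: 3 trees catch fire, 6 burn out
  .F.FT
  ....F
  .....
  .....
  .....
  .....
Step 5: 1 trees catch fire, 3 burn out
  ....F
  .....
  .....
  .....
  .....
  .....

....F
.....
.....
.....
.....
.....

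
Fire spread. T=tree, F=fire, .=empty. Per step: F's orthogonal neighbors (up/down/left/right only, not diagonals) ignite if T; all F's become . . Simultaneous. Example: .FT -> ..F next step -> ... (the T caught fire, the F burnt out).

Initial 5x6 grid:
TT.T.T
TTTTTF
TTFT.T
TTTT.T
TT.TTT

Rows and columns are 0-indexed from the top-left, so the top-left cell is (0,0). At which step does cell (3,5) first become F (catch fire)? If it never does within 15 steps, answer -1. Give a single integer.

Step 1: cell (3,5)='T' (+7 fires, +2 burnt)
Step 2: cell (3,5)='F' (+6 fires, +7 burnt)
  -> target ignites at step 2
Step 3: cell (3,5)='.' (+7 fires, +6 burnt)
Step 4: cell (3,5)='.' (+3 fires, +7 burnt)
Step 5: cell (3,5)='.' (+0 fires, +3 burnt)
  fire out at step 5

2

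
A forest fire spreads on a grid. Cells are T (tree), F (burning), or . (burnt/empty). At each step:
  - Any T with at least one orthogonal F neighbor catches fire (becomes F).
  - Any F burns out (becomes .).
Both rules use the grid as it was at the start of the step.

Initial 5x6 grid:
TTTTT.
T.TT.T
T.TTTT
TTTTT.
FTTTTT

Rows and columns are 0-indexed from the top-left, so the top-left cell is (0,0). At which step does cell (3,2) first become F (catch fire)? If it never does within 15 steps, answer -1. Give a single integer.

Step 1: cell (3,2)='T' (+2 fires, +1 burnt)
Step 2: cell (3,2)='T' (+3 fires, +2 burnt)
Step 3: cell (3,2)='F' (+3 fires, +3 burnt)
  -> target ignites at step 3
Step 4: cell (3,2)='.' (+4 fires, +3 burnt)
Step 5: cell (3,2)='.' (+5 fires, +4 burnt)
Step 6: cell (3,2)='.' (+3 fires, +5 burnt)
Step 7: cell (3,2)='.' (+2 fires, +3 burnt)
Step 8: cell (3,2)='.' (+2 fires, +2 burnt)
Step 9: cell (3,2)='.' (+0 fires, +2 burnt)
  fire out at step 9

3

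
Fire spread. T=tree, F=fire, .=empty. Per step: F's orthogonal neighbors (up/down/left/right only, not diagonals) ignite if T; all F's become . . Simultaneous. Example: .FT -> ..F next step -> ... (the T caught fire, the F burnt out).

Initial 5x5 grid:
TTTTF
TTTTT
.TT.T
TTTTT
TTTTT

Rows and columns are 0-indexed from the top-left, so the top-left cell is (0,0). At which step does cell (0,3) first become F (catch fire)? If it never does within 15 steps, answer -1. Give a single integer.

Step 1: cell (0,3)='F' (+2 fires, +1 burnt)
  -> target ignites at step 1
Step 2: cell (0,3)='.' (+3 fires, +2 burnt)
Step 3: cell (0,3)='.' (+3 fires, +3 burnt)
Step 4: cell (0,3)='.' (+5 fires, +3 burnt)
Step 5: cell (0,3)='.' (+4 fires, +5 burnt)
Step 6: cell (0,3)='.' (+2 fires, +4 burnt)
Step 7: cell (0,3)='.' (+2 fires, +2 burnt)
Step 8: cell (0,3)='.' (+1 fires, +2 burnt)
Step 9: cell (0,3)='.' (+0 fires, +1 burnt)
  fire out at step 9

1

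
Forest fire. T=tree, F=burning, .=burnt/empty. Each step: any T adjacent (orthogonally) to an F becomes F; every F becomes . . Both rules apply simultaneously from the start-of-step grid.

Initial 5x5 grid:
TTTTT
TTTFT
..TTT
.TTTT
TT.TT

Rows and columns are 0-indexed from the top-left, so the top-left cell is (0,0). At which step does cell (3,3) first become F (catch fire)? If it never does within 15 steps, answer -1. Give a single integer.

Step 1: cell (3,3)='T' (+4 fires, +1 burnt)
Step 2: cell (3,3)='F' (+6 fires, +4 burnt)
  -> target ignites at step 2
Step 3: cell (3,3)='.' (+5 fires, +6 burnt)
Step 4: cell (3,3)='.' (+3 fires, +5 burnt)
Step 5: cell (3,3)='.' (+1 fires, +3 burnt)
Step 6: cell (3,3)='.' (+1 fires, +1 burnt)
Step 7: cell (3,3)='.' (+0 fires, +1 burnt)
  fire out at step 7

2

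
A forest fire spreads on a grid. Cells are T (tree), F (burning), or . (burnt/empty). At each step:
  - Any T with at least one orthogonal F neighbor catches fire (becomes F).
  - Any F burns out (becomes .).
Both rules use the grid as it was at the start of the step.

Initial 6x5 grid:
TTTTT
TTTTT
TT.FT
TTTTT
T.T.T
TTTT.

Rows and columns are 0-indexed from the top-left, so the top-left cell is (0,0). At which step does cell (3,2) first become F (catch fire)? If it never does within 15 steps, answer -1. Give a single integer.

Step 1: cell (3,2)='T' (+3 fires, +1 burnt)
Step 2: cell (3,2)='F' (+5 fires, +3 burnt)
  -> target ignites at step 2
Step 3: cell (3,2)='.' (+6 fires, +5 burnt)
Step 4: cell (3,2)='.' (+5 fires, +6 burnt)
Step 5: cell (3,2)='.' (+5 fires, +5 burnt)
Step 6: cell (3,2)='.' (+1 fires, +5 burnt)
Step 7: cell (3,2)='.' (+0 fires, +1 burnt)
  fire out at step 7

2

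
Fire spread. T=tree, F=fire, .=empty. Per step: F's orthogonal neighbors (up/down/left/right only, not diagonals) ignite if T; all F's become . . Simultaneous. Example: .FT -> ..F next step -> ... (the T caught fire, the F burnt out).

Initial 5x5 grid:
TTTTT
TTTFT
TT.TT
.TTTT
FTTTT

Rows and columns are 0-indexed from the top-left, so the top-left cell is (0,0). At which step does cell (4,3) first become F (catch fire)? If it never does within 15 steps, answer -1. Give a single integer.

Step 1: cell (4,3)='T' (+5 fires, +2 burnt)
Step 2: cell (4,3)='T' (+7 fires, +5 burnt)
Step 3: cell (4,3)='F' (+6 fires, +7 burnt)
  -> target ignites at step 3
Step 4: cell (4,3)='.' (+3 fires, +6 burnt)
Step 5: cell (4,3)='.' (+0 fires, +3 burnt)
  fire out at step 5

3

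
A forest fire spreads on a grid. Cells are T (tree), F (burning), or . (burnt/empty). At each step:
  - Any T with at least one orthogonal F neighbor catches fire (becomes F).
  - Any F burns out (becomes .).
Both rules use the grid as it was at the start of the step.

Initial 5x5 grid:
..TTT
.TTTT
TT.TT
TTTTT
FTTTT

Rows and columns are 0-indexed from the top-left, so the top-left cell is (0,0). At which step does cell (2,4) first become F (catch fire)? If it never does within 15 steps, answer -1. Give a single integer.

Step 1: cell (2,4)='T' (+2 fires, +1 burnt)
Step 2: cell (2,4)='T' (+3 fires, +2 burnt)
Step 3: cell (2,4)='T' (+3 fires, +3 burnt)
Step 4: cell (2,4)='T' (+3 fires, +3 burnt)
Step 5: cell (2,4)='T' (+3 fires, +3 burnt)
Step 6: cell (2,4)='F' (+3 fires, +3 burnt)
  -> target ignites at step 6
Step 7: cell (2,4)='.' (+2 fires, +3 burnt)
Step 8: cell (2,4)='.' (+1 fires, +2 burnt)
Step 9: cell (2,4)='.' (+0 fires, +1 burnt)
  fire out at step 9

6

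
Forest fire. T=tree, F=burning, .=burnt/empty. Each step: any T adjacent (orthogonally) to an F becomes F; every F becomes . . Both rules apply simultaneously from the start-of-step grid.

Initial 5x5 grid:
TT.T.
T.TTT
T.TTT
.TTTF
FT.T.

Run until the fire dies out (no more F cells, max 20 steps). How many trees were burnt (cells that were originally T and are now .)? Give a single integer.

Step 1: +3 fires, +2 burnt (F count now 3)
Step 2: +5 fires, +3 burnt (F count now 5)
Step 3: +2 fires, +5 burnt (F count now 2)
Step 4: +2 fires, +2 burnt (F count now 2)
Step 5: +0 fires, +2 burnt (F count now 0)
Fire out after step 5
Initially T: 16, now '.': 21
Total burnt (originally-T cells now '.'): 12

Answer: 12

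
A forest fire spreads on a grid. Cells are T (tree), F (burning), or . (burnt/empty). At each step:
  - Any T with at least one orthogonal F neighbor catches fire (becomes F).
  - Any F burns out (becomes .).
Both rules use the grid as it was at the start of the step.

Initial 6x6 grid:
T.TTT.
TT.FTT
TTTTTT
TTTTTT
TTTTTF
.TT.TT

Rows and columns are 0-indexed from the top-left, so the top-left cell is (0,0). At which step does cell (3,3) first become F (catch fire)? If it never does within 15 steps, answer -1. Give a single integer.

Step 1: cell (3,3)='T' (+6 fires, +2 burnt)
Step 2: cell (3,3)='F' (+10 fires, +6 burnt)
  -> target ignites at step 2
Step 3: cell (3,3)='.' (+3 fires, +10 burnt)
Step 4: cell (3,3)='.' (+5 fires, +3 burnt)
Step 5: cell (3,3)='.' (+4 fires, +5 burnt)
Step 6: cell (3,3)='.' (+1 fires, +4 burnt)
Step 7: cell (3,3)='.' (+0 fires, +1 burnt)
  fire out at step 7

2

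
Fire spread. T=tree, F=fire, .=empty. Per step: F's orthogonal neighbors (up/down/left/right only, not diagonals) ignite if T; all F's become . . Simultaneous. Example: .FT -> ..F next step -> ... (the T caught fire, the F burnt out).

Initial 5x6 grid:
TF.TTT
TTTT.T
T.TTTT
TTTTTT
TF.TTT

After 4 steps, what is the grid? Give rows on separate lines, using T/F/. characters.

Step 1: 4 trees catch fire, 2 burn out
  F..TTT
  TFTT.T
  T.TTTT
  TFTTTT
  F..TTT
Step 2: 4 trees catch fire, 4 burn out
  ...TTT
  F.FT.T
  T.TTTT
  F.FTTT
  ...TTT
Step 3: 4 trees catch fire, 4 burn out
  ...TTT
  ...F.T
  F.FTTT
  ...FTT
  ...TTT
Step 4: 4 trees catch fire, 4 burn out
  ...FTT
  .....T
  ...FTT
  ....FT
  ...FTT

...FTT
.....T
...FTT
....FT
...FTT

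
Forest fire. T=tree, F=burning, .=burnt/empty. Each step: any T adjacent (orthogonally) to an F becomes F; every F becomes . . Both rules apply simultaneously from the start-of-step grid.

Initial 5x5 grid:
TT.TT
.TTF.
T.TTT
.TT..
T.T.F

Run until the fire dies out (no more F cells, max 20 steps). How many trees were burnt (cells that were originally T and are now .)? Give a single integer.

Step 1: +3 fires, +2 burnt (F count now 3)
Step 2: +4 fires, +3 burnt (F count now 4)
Step 3: +2 fires, +4 burnt (F count now 2)
Step 4: +3 fires, +2 burnt (F count now 3)
Step 5: +0 fires, +3 burnt (F count now 0)
Fire out after step 5
Initially T: 14, now '.': 23
Total burnt (originally-T cells now '.'): 12

Answer: 12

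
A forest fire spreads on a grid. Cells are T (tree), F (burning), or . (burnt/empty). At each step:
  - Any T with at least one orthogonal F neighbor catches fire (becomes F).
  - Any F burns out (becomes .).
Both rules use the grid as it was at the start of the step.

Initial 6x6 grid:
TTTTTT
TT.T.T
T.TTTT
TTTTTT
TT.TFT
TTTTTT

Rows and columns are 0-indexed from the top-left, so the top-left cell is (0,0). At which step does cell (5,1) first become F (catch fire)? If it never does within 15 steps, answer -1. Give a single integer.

Step 1: cell (5,1)='T' (+4 fires, +1 burnt)
Step 2: cell (5,1)='T' (+5 fires, +4 burnt)
Step 3: cell (5,1)='T' (+4 fires, +5 burnt)
Step 4: cell (5,1)='F' (+5 fires, +4 burnt)
  -> target ignites at step 4
Step 5: cell (5,1)='.' (+5 fires, +5 burnt)
Step 6: cell (5,1)='.' (+4 fires, +5 burnt)
Step 7: cell (5,1)='.' (+2 fires, +4 burnt)
Step 8: cell (5,1)='.' (+2 fires, +2 burnt)
Step 9: cell (5,1)='.' (+0 fires, +2 burnt)
  fire out at step 9

4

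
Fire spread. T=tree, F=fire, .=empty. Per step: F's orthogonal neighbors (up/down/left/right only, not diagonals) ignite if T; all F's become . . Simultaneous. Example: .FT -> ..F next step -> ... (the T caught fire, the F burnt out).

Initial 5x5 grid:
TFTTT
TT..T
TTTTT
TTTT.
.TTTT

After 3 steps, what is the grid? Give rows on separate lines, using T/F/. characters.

Step 1: 3 trees catch fire, 1 burn out
  F.FTT
  TF..T
  TTTTT
  TTTT.
  .TTTT
Step 2: 3 trees catch fire, 3 burn out
  ...FT
  F...T
  TFTTT
  TTTT.
  .TTTT
Step 3: 4 trees catch fire, 3 burn out
  ....F
  ....T
  F.FTT
  TFTT.
  .TTTT

....F
....T
F.FTT
TFTT.
.TTTT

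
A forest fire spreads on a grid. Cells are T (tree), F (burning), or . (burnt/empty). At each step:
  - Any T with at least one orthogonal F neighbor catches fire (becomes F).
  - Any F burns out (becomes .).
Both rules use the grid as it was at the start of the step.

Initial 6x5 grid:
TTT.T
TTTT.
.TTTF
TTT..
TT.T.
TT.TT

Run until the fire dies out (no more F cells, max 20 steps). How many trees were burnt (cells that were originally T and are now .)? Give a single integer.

Answer: 17

Derivation:
Step 1: +1 fires, +1 burnt (F count now 1)
Step 2: +2 fires, +1 burnt (F count now 2)
Step 3: +3 fires, +2 burnt (F count now 3)
Step 4: +3 fires, +3 burnt (F count now 3)
Step 5: +4 fires, +3 burnt (F count now 4)
Step 6: +3 fires, +4 burnt (F count now 3)
Step 7: +1 fires, +3 burnt (F count now 1)
Step 8: +0 fires, +1 burnt (F count now 0)
Fire out after step 8
Initially T: 21, now '.': 26
Total burnt (originally-T cells now '.'): 17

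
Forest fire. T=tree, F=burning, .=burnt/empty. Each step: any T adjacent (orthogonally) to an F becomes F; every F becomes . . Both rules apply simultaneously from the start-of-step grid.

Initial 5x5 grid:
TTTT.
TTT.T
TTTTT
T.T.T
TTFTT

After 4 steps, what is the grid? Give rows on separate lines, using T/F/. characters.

Step 1: 3 trees catch fire, 1 burn out
  TTTT.
  TTT.T
  TTTTT
  T.F.T
  TF.FT
Step 2: 3 trees catch fire, 3 burn out
  TTTT.
  TTT.T
  TTFTT
  T...T
  F...F
Step 3: 5 trees catch fire, 3 burn out
  TTTT.
  TTF.T
  TF.FT
  F...F
  .....
Step 4: 4 trees catch fire, 5 burn out
  TTFT.
  TF..T
  F...F
  .....
  .....

TTFT.
TF..T
F...F
.....
.....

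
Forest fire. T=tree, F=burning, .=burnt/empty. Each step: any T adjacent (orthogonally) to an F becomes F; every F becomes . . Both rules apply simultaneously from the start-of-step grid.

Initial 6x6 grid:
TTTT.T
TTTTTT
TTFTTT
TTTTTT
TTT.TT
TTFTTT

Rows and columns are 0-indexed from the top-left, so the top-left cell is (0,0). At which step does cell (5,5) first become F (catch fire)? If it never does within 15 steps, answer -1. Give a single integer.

Step 1: cell (5,5)='T' (+7 fires, +2 burnt)
Step 2: cell (5,5)='T' (+10 fires, +7 burnt)
Step 3: cell (5,5)='F' (+10 fires, +10 burnt)
  -> target ignites at step 3
Step 4: cell (5,5)='.' (+4 fires, +10 burnt)
Step 5: cell (5,5)='.' (+1 fires, +4 burnt)
Step 6: cell (5,5)='.' (+0 fires, +1 burnt)
  fire out at step 6

3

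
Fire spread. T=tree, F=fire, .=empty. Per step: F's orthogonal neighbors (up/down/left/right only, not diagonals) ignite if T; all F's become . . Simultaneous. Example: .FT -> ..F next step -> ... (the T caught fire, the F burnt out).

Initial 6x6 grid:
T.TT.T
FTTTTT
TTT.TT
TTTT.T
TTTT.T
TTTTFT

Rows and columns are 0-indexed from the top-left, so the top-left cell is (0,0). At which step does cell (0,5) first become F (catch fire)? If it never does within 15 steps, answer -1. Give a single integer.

Step 1: cell (0,5)='T' (+5 fires, +2 burnt)
Step 2: cell (0,5)='T' (+6 fires, +5 burnt)
Step 3: cell (0,5)='T' (+9 fires, +6 burnt)
Step 4: cell (0,5)='T' (+6 fires, +9 burnt)
Step 5: cell (0,5)='T' (+2 fires, +6 burnt)
Step 6: cell (0,5)='F' (+1 fires, +2 burnt)
  -> target ignites at step 6
Step 7: cell (0,5)='.' (+0 fires, +1 burnt)
  fire out at step 7

6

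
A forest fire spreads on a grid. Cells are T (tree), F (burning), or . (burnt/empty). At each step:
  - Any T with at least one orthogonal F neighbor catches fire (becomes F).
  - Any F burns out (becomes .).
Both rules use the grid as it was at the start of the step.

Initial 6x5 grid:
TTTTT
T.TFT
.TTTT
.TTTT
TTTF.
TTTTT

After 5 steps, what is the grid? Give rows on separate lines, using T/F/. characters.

Step 1: 7 trees catch fire, 2 burn out
  TTTFT
  T.F.F
  .TTFT
  .TTFT
  TTF..
  TTTFT
Step 2: 9 trees catch fire, 7 burn out
  TTF.F
  T....
  .TF.F
  .TF.F
  TF...
  TTF.F
Step 3: 5 trees catch fire, 9 burn out
  TF...
  T....
  .F...
  .F...
  F....
  TF...
Step 4: 2 trees catch fire, 5 burn out
  F....
  T....
  .....
  .....
  .....
  F....
Step 5: 1 trees catch fire, 2 burn out
  .....
  F....
  .....
  .....
  .....
  .....

.....
F....
.....
.....
.....
.....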